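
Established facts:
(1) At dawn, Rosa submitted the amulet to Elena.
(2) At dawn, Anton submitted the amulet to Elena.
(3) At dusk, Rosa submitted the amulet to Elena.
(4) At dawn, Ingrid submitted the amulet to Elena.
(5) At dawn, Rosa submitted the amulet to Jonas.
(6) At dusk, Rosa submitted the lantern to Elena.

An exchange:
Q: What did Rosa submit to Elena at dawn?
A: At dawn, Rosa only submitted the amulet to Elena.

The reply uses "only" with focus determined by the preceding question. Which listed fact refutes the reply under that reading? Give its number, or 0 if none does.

0

Answering "What did ...?" puts focus on the thing — here, "the amulet".
So "only" ranges over things; the rest (same agent, recipient, setting (Rosa / Elena / at dawn)) is presupposed.
No fact keeps same agent, recipient, setting (Rosa / Elena / at dawn) while changing the thing; every other fact differs on something backgrounded. The reply stands.
(Fact (5) would refute a reading with focus on the recipient — but that is not what the question asks.)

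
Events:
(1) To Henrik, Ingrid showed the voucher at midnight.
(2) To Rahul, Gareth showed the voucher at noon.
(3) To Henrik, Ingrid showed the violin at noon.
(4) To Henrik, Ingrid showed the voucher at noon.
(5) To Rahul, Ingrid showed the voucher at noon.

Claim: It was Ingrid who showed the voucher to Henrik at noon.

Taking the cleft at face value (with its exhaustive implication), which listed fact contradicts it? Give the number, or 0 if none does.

Focus of the cleft: "Ingrid" (the agent). Presupposed background: thing = the voucher, recipient = Henrik, setting = at noon.
The exhaustive reading says no other agent fits that background.
Every other fact differs from the presupposition on some backgrounded slot, so none challenges the exhaustivity.

0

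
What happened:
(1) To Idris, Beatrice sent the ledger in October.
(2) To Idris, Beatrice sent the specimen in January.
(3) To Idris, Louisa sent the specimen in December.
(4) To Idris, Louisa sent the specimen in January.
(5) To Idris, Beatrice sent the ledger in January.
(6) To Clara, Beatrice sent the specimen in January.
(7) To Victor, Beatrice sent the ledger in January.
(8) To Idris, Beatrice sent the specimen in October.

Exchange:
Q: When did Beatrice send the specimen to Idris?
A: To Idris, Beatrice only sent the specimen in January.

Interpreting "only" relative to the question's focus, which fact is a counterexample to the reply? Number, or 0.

8

The question "When did ...?" targets the setting, so in the reply the focus falls on "in January".
So "only" ranges over settings; the rest (same agent, thing, recipient (Beatrice / the specimen / Idris)) is presupposed.
Fact (8) keeps same agent, thing, recipient (Beatrice / the specimen / Idris) but has setting = in October; that refutes the reply.
(Fact (5) would refute a reading with focus on the thing — but that is not what the question asks.)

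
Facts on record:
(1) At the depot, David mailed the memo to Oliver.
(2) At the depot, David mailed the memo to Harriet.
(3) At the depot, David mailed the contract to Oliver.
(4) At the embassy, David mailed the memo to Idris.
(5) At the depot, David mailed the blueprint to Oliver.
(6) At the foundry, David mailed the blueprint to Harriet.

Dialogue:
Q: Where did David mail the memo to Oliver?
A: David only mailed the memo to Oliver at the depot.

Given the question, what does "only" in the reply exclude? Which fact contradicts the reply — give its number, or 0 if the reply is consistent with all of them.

0

The question "Where did ...?" targets the setting, so in the reply the focus falls on "at the depot".
"Only" then excludes alternative settings while the background — David as agent and the memo as thing and Oliver as recipient — is held fixed.
No fact keeps David as agent and the memo as thing and Oliver as recipient while changing the setting; every other fact differs on something backgrounded. The reply stands.
(Fact (3) would refute a reading with focus on the thing — but that is not what the question asks.)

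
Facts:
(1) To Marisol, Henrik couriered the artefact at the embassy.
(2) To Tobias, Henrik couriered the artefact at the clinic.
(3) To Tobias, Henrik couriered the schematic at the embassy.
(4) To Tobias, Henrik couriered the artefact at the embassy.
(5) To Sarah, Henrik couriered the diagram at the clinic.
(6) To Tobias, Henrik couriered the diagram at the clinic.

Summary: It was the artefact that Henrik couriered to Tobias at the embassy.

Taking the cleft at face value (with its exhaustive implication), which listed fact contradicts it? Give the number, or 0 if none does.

3

Focus of the cleft: "the artefact" (the thing). Presupposed background: same agent, recipient, setting (Henrik / Tobias / at the embassy).
Exhaustivity: the artefact is the only thing satisfying that background.
Fact (3) shares the background but with thing = the schematic; exhaustivity is violated.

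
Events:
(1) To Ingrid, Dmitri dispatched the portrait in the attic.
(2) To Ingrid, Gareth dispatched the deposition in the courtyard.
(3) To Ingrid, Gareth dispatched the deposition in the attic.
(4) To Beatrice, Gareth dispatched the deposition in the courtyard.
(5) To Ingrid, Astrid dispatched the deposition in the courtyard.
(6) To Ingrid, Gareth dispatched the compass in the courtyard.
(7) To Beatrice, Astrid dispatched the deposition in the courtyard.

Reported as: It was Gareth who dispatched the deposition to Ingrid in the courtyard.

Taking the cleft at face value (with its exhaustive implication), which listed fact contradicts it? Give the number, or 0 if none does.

5

The cleft puts "Gareth" in focus and presupposes the open proposition with the deposition as thing and Ingrid as recipient and in the courtyard as setting.
The exhaustive reading says no other agent fits that background.
But fact (5) also has the deposition as thing and Ingrid as recipient and in the courtyard as setting, with agent = Astrid — so the exhaustive reading fails.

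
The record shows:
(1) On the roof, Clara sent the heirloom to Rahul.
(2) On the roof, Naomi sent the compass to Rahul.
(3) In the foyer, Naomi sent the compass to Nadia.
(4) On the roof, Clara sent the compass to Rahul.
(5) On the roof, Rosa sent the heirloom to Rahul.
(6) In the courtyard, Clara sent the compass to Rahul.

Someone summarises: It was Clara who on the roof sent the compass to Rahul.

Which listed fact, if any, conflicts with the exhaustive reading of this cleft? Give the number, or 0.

Focus of the cleft: "Clara" (the agent). Presupposed background: same thing, recipient, setting (the compass / Rahul / on the roof).
Exhaustivity: Clara is the only agent satisfying that background.
But fact (2) also has same thing, recipient, setting (the compass / Rahul / on the roof), with agent = Naomi — so the exhaustive reading fails.

2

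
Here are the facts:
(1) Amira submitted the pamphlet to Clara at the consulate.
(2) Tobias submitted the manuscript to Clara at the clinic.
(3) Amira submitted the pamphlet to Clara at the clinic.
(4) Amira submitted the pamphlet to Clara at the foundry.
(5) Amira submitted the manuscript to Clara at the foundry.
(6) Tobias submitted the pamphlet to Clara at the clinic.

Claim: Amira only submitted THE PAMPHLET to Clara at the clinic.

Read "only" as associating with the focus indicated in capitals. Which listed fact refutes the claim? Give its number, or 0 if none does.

0

Focus (in capitals) is "the pamphlet" — the thing. "Only" excludes alternative things while holding fixed Amira as agent and Clara as recipient and at the clinic as setting.
No fact matches Amira as agent and Clara as recipient and at the clinic as setting with a different thing — every other fact differs on at least one backgrounded slot. So no fact refutes it.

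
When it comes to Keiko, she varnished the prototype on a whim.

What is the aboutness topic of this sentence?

Keiko

The construction explicitly marks "Keiko" as what the sentence is about — the topic.
The remainder of the clause is the comment (what is said about the topic).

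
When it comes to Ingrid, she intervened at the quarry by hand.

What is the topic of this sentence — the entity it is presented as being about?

The construction explicitly marks "Ingrid" as what the sentence is about — the topic.
The remainder of the clause is the comment (what is said about the topic).

Ingrid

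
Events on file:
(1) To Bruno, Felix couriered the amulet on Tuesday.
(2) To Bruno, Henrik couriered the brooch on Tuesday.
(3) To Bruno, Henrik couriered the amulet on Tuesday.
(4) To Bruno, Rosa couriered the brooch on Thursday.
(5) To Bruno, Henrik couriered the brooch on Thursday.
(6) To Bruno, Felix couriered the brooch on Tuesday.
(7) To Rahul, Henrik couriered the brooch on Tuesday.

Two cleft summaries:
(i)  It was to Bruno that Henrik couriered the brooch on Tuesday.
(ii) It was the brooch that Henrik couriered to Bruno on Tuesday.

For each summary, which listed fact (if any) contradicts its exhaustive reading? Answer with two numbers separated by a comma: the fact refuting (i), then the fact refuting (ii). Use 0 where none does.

7, 3

Summary (i) focuses "Bruno" (the recipient); background same agent, thing, setting (Henrik / the brooch / on Tuesday). Fact (7) matches that background with recipient = Rahul — refutes (i).
Summary (ii) focuses "the brooch" (the thing); background same agent, recipient, setting (Henrik / Bruno / on Tuesday). Fact (3) matches that background with thing = the amulet — refutes (ii).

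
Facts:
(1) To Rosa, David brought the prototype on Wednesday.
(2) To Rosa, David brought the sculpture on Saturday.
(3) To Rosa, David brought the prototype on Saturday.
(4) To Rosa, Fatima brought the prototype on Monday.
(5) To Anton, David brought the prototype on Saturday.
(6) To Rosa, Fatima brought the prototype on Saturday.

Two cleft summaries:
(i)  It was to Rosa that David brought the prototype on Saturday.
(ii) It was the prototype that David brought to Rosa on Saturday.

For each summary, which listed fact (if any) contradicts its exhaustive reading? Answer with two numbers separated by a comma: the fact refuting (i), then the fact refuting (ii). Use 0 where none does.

Summary (i) focuses "Rosa" (the recipient); background agent = David, thing = the prototype, setting = on Saturday. Fact (5) matches that background with recipient = Anton — refutes (i).
Summary (ii) focuses "the prototype" (the thing); background agent = David, recipient = Rosa, setting = on Saturday. Fact (2) matches that background with thing = the sculpture — refutes (ii).

5, 2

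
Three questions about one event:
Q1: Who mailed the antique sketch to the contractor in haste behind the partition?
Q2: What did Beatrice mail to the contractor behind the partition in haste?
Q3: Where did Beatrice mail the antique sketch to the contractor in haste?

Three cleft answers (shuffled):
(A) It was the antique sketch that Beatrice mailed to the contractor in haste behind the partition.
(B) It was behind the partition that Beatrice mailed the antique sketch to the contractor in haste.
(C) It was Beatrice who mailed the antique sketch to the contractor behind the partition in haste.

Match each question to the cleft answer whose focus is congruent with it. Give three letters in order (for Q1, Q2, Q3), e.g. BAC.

Q1 asks about the subject (agent); cleft (C) focuses "Beatrice", which is the subject (agent) — so Q1 → C.
Q2 asks about the direct object; cleft (A) focuses "the antique sketch", which is the direct object — so Q2 → A.
Q3 asks about the location; cleft (B) focuses "behind the partition", which is the location — so Q3 → B.
Mapping: Q1→C, Q2→A, Q3→B.

CAB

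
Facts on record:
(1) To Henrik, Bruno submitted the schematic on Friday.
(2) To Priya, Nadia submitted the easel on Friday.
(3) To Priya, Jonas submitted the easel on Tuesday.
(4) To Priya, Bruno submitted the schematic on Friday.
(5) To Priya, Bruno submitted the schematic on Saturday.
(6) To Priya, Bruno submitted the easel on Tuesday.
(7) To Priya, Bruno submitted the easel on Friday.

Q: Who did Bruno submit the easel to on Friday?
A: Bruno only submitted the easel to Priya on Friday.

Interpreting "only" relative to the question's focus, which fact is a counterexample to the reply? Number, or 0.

The question "Who did ... to ...?" targets the recipient, so in the reply the focus falls on "Priya".
"Only" then excludes alternative recipients while the background — same agent, thing, setting (Bruno / the easel / on Friday) — is held fixed.
No listed fact shares that background with another recipient. Nothing contradicts the reply.
(Fact (4) would refute a reading with focus on the thing — but that is not what the question asks.)

0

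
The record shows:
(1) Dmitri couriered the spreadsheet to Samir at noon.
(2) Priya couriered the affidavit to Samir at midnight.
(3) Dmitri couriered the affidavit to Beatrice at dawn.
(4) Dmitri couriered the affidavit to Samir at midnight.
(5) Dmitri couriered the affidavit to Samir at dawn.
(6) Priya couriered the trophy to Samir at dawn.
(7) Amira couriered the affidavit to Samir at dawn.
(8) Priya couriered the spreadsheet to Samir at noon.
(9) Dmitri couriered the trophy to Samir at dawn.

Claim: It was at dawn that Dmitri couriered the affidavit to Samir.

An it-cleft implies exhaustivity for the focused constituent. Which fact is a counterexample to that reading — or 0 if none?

The cleft puts "at dawn" in focus and presupposes the open proposition with Dmitri as agent and the affidavit as thing and Samir as recipient.
The exhaustive reading says no other setting fits that background.
Fact (4) shares the background but with setting = at midnight; exhaustivity is violated.

4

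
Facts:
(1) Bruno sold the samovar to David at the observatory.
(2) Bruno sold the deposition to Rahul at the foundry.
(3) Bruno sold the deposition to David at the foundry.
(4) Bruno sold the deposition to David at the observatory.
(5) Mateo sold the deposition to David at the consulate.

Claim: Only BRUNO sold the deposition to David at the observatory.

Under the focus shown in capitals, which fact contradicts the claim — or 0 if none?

0

Focus (in capitals) is "Bruno" — the agent. "Only" excludes alternative agents while holding fixed thing = the deposition, recipient = David, setting = at the observatory.
No fact matches thing = the deposition, recipient = David, setting = at the observatory with a different agent — every other fact differs on at least one backgrounded slot. So no fact refutes it.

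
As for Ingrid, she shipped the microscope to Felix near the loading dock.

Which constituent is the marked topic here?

Ingrid

The construction explicitly marks "Ingrid" as what the sentence is about — the topic.
The remainder of the clause is the comment (what is said about the topic).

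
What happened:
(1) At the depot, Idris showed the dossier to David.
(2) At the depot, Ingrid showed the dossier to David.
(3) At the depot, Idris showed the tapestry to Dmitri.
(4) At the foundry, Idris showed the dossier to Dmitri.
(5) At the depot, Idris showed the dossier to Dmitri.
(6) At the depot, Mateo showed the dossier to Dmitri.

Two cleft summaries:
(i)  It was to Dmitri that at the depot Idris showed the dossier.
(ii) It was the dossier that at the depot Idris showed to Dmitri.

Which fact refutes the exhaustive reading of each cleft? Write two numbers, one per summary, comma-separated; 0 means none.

Summary (i) focuses "Dmitri" (the recipient); background Idris as agent and the dossier as thing and at the depot as setting. Fact (1) matches that background with recipient = David — refutes (i).
Summary (ii) focuses "the dossier" (the thing); background Idris as agent and Dmitri as recipient and at the depot as setting. Fact (3) matches that background with thing = the tapestry — refutes (ii).

1, 3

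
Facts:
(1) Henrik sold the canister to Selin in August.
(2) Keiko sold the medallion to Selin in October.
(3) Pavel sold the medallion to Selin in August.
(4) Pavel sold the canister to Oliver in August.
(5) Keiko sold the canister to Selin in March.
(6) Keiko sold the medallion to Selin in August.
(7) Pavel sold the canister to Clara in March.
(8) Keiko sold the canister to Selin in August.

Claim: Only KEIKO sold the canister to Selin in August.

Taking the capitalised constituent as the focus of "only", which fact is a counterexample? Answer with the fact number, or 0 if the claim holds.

1

Focus (in capitals) is "Keiko" — the agent. "Only" excludes alternative agents while holding fixed same thing, recipient, setting (the canister / Selin / in August).
Fact (1) shares the background but differs in agent (Henrik) — a counterexample.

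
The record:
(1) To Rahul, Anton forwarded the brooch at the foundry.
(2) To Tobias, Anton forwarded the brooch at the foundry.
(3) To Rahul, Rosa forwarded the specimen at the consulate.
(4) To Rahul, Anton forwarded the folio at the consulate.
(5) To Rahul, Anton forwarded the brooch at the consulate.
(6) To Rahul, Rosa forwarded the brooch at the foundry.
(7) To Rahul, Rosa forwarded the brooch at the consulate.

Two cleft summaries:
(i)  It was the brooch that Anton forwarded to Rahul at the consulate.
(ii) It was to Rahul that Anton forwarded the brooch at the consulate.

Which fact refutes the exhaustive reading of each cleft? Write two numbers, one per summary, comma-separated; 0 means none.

(i): focus "the brooch". Looking for agent = Anton, recipient = Rahul, setting = at the consulate with some other thing — fact (4) has the folio there. Refuted.
(ii): focus "Rahul". No fact shares agent = Anton, thing = the brooch, setting = at the consulate with a different recipient. 0.

4, 0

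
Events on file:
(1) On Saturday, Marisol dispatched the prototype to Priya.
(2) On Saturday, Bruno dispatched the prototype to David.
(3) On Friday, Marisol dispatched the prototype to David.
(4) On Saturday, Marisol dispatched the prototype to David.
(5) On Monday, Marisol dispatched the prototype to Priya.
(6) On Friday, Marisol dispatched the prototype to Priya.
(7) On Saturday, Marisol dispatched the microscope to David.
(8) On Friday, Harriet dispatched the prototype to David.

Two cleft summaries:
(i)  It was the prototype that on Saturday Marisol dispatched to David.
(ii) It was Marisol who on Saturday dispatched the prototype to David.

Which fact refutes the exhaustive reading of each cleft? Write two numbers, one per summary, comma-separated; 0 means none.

(i): focus "the prototype". Looking for agent = Marisol, recipient = David, setting = on Saturday with some other thing — fact (7) has the microscope there. Refuted.
(ii): focus "Marisol". Looking for thing = the prototype, recipient = David, setting = on Saturday with some other agent — fact (2) has Bruno there. Refuted.

7, 2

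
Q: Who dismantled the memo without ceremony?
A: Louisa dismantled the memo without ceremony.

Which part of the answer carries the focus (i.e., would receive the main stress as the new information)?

Louisa

The wh-word "who" asks about the subject (agent).
In the answer, "the memo" and "without ceremony" are given — repeated from the question.
The constituent filling the subject (agent) gap is "Louisa"; that is the focus and would carry nuclear stress.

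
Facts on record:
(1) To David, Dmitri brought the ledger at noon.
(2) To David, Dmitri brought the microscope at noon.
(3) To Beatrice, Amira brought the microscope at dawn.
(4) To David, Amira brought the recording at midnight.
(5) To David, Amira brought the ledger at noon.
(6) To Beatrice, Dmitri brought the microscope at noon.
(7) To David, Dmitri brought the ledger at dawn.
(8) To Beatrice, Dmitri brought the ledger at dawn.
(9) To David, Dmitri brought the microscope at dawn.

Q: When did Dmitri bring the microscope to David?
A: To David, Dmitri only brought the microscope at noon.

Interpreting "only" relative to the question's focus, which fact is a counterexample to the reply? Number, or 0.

Answering "When did ...?" puts focus on the setting — here, "at noon".
"Only" then excludes alternative settings while the background — same agent, thing, recipient (Dmitri / the microscope / David) — is held fixed.
Fact (9) shares the background with a different setting (at dawn) — counterexample.
(Fact (1) would refute a reading with focus on the thing — but that is not what the question asks.)

9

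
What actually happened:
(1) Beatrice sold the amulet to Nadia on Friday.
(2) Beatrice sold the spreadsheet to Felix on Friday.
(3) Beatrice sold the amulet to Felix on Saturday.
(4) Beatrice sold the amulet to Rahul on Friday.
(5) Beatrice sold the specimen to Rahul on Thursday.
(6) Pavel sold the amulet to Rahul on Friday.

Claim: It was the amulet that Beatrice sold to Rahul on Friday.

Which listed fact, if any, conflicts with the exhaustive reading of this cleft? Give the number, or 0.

0

Focus of the cleft: "the amulet" (the thing). Presupposed background: agent = Beatrice, recipient = Rahul, setting = on Friday.
Exhaustivity: the amulet is the only thing satisfying that background.
Every other fact differs from the presupposition on some backgrounded slot, so none challenges the exhaustivity.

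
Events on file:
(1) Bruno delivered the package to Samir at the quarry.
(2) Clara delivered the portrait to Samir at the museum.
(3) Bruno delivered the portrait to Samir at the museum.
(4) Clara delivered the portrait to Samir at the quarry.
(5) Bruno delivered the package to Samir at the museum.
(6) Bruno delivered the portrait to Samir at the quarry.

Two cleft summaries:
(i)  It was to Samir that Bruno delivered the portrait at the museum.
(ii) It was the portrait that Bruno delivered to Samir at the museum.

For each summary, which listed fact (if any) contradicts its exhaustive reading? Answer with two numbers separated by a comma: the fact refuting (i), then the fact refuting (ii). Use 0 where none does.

Summary (i) focuses "Samir" (the recipient); background agent = Bruno, thing = the portrait, setting = at the museum. No fact matches that background with a different recipient, so 0.
Summary (ii) focuses "the portrait" (the thing); background agent = Bruno, recipient = Samir, setting = at the museum. Fact (5) matches that background with thing = the package — refutes (ii).

0, 5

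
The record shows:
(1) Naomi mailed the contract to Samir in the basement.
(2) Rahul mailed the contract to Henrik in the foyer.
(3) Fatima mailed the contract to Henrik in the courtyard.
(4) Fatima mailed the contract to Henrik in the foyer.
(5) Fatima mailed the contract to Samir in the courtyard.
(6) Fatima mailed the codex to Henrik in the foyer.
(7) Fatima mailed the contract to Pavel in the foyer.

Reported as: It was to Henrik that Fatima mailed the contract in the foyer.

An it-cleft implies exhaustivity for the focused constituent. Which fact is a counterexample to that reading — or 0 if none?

7

The cleft puts "Henrik" in focus and presupposes the open proposition with same agent, thing, setting (Fatima / the contract / in the foyer).
The exhaustive reading says no other recipient fits that background.
But fact (7) also has same agent, thing, setting (Fatima / the contract / in the foyer), with recipient = Pavel — so the exhaustive reading fails.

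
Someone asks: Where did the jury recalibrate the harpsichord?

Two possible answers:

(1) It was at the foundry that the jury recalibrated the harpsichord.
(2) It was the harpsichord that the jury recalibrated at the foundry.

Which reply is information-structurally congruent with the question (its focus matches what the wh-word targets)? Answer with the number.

1

The question word "where" targets the location.
Option (1) clefts "at the foundry" — that matches what the question asks about.
Option (2) clefts "the harpsichord" — the direct object, not what was asked.
So the congruent reply is (1).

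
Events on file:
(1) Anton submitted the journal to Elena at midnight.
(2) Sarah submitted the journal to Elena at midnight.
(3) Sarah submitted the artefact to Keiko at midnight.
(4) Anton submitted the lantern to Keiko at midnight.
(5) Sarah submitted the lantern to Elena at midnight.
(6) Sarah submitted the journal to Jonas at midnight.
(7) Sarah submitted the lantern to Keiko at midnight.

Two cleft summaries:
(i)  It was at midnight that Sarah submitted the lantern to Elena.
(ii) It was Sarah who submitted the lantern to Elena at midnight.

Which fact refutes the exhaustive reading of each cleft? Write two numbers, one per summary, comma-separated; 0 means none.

0, 0

Summary (i) focuses "at midnight" (the setting); background same agent, thing, recipient (Sarah / the lantern / Elena). No fact matches that background with a different setting, so 0.
Summary (ii) focuses "Sarah" (the agent); background same thing, recipient, setting (the lantern / Elena / at midnight). No fact matches that background with a different agent, so 0.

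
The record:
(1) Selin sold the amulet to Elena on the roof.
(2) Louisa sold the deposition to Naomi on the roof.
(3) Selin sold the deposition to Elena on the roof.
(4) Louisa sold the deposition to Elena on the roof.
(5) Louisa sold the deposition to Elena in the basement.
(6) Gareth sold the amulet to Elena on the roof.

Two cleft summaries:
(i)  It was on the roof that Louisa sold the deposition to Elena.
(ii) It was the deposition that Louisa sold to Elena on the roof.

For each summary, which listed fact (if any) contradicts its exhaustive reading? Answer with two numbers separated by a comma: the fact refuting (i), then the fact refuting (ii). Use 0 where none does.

(i): focus "on the roof". Looking for same agent, thing, recipient (Louisa / the deposition / Elena) with some other setting — fact (5) has in the basement there. Refuted.
(ii): focus "the deposition". No fact shares same agent, recipient, setting (Louisa / Elena / on the roof) with a different thing. 0.

5, 0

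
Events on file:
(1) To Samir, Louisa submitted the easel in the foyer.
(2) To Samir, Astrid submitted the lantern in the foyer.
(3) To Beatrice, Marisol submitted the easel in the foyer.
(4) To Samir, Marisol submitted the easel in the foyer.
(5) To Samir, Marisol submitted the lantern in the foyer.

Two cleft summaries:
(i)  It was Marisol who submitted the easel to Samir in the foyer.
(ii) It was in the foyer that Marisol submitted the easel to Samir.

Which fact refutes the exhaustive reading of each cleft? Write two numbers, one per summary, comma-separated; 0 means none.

(i): focus "Marisol". Looking for thing = the easel, recipient = Samir, setting = in the foyer with some other agent — fact (1) has Louisa there. Refuted.
(ii): focus "in the foyer". No fact shares agent = Marisol, thing = the easel, recipient = Samir with a different setting. 0.

1, 0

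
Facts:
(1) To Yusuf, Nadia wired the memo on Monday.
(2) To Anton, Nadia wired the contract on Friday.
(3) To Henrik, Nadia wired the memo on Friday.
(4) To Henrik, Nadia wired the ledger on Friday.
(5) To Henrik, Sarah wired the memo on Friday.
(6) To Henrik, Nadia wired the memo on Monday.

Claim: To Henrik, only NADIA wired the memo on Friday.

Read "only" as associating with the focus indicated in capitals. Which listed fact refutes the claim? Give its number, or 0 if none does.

Focus (in capitals) is "Nadia" — the agent. "Only" excludes alternative agents while holding fixed thing = the memo, recipient = Henrik, setting = on Friday.
Fact (5) shares the background but differs in agent (Sarah) — a counterexample.

5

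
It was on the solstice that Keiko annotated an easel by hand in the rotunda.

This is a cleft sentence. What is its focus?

on the solstice

In an it-cleft "It was X that/who ...", the clefted constituent X is the focus; the that/who-clause expresses the presupposed open proposition.
Here the focus is "on the solstice". The backgrounded (presupposed) material includes "Keiko", "an easel", "by hand" and "in the rotunda".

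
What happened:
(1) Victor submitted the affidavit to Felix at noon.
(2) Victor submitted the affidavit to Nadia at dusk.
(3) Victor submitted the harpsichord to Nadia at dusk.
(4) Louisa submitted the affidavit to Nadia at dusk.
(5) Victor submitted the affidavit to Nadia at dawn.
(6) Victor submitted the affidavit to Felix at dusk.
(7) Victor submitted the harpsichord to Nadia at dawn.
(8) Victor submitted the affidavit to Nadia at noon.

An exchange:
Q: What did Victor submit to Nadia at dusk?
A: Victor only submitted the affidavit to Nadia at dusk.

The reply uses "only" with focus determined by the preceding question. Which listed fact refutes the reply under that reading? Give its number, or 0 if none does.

The question "What did ...?" targets the thing, so in the reply the focus falls on "the affidavit".
So "only" ranges over things; the rest (same agent, recipient, setting (Victor / Nadia / at dusk)) is presupposed.
Fact (3) shares the background with a different thing (the harpsichord) — counterexample.
(Fact (5) would refute a reading with focus on the setting — but that is not what the question asks.)

3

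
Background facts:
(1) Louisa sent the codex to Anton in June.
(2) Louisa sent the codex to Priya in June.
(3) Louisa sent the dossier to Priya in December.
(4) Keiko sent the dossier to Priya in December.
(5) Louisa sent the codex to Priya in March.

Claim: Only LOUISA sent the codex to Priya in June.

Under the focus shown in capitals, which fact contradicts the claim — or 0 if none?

0

Focus (in capitals) is "Louisa" — the agent. "Only" excludes alternative agents while holding fixed same thing, recipient, setting (the codex / Priya / in June).
Every other fact changes something in the background, not just the agent. Nothing refutes the claim.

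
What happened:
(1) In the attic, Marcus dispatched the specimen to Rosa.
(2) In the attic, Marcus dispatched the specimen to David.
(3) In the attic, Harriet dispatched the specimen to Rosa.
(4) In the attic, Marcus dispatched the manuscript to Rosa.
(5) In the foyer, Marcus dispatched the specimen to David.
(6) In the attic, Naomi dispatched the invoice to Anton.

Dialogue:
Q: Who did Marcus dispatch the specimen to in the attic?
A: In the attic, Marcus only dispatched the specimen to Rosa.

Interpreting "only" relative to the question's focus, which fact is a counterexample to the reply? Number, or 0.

2

The question "Who did ... to ...?" targets the recipient, so in the reply the focus falls on "Rosa".
"Only" then excludes alternative recipients while the background — agent = Marcus, thing = the specimen, setting = in the attic — is held fixed.
Fact (2) keeps agent = Marcus, thing = the specimen, setting = in the attic but has recipient = David; that refutes the reply.
(Fact (4) would refute a reading with focus on the thing — but that is not what the question asks.)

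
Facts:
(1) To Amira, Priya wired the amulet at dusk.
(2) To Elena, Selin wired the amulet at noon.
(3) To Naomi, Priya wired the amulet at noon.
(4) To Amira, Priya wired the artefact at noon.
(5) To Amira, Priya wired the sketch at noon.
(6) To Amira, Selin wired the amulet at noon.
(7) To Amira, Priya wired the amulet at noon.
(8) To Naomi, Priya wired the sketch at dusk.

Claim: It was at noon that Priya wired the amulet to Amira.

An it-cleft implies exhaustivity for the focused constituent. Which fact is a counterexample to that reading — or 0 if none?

Focus of the cleft: "at noon" (the setting). Presupposed background: agent = Priya, thing = the amulet, recipient = Amira.
The exhaustive reading says no other setting fits that background.
But fact (1) also has agent = Priya, thing = the amulet, recipient = Amira, with setting = at dusk — so the exhaustive reading fails.

1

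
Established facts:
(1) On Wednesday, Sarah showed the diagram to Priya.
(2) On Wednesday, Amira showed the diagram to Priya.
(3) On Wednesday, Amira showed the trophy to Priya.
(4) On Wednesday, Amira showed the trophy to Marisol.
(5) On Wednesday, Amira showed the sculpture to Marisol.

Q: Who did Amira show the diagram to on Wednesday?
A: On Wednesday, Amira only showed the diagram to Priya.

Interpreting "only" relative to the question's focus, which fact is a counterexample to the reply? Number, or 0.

0

Answering "Who did ... to ...?" puts focus on the recipient — here, "Priya".
So "only" ranges over recipients; the rest (Amira as agent and the diagram as thing and on Wednesday as setting) is presupposed.
No listed fact shares that background with another recipient. Nothing contradicts the reply.
(Fact (3) would refute a reading with focus on the thing — but that is not what the question asks.)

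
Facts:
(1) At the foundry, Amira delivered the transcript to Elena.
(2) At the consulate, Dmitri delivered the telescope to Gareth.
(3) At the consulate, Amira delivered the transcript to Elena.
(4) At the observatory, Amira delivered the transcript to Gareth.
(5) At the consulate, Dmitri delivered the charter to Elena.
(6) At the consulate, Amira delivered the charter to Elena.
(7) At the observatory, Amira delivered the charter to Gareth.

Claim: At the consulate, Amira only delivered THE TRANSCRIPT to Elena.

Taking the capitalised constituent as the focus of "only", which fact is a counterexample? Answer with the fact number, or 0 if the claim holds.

The capitals mark "the transcript" as focus. So "only" rules out other things, with the rest (same agent, recipient, setting (Amira / Elena / at the consulate)) as background.
Fact (6) shares the background but differs in thing (the charter) — a counterexample.

6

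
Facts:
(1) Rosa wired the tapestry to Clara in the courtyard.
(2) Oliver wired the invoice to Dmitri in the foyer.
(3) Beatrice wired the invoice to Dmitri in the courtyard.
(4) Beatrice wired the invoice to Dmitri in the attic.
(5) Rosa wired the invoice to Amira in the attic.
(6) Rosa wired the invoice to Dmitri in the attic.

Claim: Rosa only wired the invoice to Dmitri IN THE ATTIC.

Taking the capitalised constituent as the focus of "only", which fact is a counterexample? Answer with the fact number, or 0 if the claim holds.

0

Focus (in capitals) is "in the attic" — the setting. "Only" excludes alternative settings while holding fixed same agent, thing, recipient (Rosa / the invoice / Dmitri).
No fact matches same agent, thing, recipient (Rosa / the invoice / Dmitri) with a different setting — every other fact differs on at least one backgrounded slot. So no fact refutes it.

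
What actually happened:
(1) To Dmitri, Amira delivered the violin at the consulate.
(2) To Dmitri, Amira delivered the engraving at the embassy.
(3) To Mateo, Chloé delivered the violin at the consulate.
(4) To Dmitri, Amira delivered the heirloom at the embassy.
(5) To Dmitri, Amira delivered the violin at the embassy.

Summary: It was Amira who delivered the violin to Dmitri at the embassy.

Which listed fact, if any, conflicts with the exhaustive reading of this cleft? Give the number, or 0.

0

Focus of the cleft: "Amira" (the agent). Presupposed background: thing = the violin, recipient = Dmitri, setting = at the embassy.
Exhaustivity: Amira is the only agent satisfying that background.
Every other fact differs from the presupposition on some backgrounded slot, so none challenges the exhaustivity.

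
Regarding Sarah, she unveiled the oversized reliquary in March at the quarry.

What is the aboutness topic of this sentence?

The construction explicitly marks "Sarah" as what the sentence is about — the topic.
The remainder of the clause is the comment (what is said about the topic).

Sarah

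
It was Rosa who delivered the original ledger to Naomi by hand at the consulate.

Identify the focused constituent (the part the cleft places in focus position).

In an it-cleft "It was X that/who ...", the clefted constituent X is the focus; the that/who-clause expresses the presupposed open proposition.
Here the focus is "Rosa". The backgrounded (presupposed) material includes "the original ledger", "to Naomi", "at the consulate" and "by hand".

Rosa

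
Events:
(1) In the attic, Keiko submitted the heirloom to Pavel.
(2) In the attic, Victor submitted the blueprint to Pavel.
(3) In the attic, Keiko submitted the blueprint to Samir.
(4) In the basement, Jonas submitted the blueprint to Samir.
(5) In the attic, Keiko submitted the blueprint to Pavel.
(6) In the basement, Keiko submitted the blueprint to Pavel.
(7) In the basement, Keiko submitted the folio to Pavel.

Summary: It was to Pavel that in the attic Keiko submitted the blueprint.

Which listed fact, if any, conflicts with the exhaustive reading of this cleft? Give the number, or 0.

3

Focus of the cleft: "Pavel" (the recipient). Presupposed background: same agent, thing, setting (Keiko / the blueprint / in the attic).
Exhaustivity: Pavel is the only recipient satisfying that background.
Fact (3) shares the background but with recipient = Samir; exhaustivity is violated.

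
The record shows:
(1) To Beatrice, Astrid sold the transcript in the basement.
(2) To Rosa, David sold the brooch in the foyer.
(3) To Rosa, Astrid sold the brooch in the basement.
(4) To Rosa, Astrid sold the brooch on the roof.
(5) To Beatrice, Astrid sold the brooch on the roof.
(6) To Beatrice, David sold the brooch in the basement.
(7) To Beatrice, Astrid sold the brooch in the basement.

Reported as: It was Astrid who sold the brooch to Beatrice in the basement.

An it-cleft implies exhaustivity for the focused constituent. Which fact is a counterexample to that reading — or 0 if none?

Focus of the cleft: "Astrid" (the agent). Presupposed background: thing = the brooch, recipient = Beatrice, setting = in the basement.
Exhaustivity: Astrid is the only agent satisfying that background.
Fact (6) shares the background but with agent = David; exhaustivity is violated.

6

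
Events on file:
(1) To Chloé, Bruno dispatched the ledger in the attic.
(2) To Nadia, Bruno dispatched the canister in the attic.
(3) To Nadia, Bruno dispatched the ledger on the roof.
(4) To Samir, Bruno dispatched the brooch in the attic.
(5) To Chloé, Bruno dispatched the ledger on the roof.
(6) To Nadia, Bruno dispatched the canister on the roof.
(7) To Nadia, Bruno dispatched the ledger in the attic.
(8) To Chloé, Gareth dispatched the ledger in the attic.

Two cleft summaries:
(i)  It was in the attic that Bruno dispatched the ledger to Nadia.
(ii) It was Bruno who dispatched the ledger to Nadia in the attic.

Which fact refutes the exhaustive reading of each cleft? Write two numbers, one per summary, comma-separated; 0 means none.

(i): focus "in the attic". Looking for Bruno as agent and the ledger as thing and Nadia as recipient with some other setting — fact (3) has on the roof there. Refuted.
(ii): focus "Bruno". No fact shares the ledger as thing and Nadia as recipient and in the attic as setting with a different agent. 0.

3, 0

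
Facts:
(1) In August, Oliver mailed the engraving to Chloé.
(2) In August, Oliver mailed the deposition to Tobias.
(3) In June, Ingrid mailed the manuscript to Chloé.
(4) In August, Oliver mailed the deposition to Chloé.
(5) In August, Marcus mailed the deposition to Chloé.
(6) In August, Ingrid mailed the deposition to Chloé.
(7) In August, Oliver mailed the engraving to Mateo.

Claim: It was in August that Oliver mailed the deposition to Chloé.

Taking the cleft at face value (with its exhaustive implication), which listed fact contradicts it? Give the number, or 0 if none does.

0

Focus of the cleft: "in August" (the setting). Presupposed background: same agent, thing, recipient (Oliver / the deposition / Chloé).
The exhaustive reading says no other setting fits that background.
Every other fact differs from the presupposition on some backgrounded slot, so none challenges the exhaustivity.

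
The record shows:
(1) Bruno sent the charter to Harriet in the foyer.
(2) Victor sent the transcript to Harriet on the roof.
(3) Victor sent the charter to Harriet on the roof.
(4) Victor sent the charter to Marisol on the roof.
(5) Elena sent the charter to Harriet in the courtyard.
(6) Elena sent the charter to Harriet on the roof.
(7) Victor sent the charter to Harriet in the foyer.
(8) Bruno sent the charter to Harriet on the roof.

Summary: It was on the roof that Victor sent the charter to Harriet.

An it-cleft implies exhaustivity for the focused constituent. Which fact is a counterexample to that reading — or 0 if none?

7

The cleft puts "on the roof" in focus and presupposes the open proposition with same agent, thing, recipient (Victor / the charter / Harriet).
Exhaustivity: on the roof is the only setting satisfying that background.
Fact (7) shares the background but with setting = in the foyer; exhaustivity is violated.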